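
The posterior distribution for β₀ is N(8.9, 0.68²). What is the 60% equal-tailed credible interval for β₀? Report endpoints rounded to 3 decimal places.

[8.328, 9.472]

The posterior is symmetric, so the 60% equal-tailed interval is β₀ = 8.9 ± z·0.68 with z = 0.842.
Half-width: 0.842 × 0.68 = 0.572.
8.9 − 0.572 = 8.328; 8.9 + 0.572 = 9.472.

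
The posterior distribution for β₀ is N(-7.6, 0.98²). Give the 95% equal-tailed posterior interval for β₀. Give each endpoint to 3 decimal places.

[-9.521, -5.679]

The posterior is symmetric, so the 95% equal-tailed interval is β₀ = -7.6 ± z·0.98 with z = 1.960.
Half-width: 1.960 × 0.98 = 1.921.
-7.6 − 1.921 = -9.521; -7.6 + 1.921 = -5.679.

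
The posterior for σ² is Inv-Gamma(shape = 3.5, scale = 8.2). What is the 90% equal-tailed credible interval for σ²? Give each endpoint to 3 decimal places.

[1.166, 7.567]

Inverse-Gamma(3.5, 8.2) quantiles: F⁻¹(0.05) and F⁻¹(0.95).
Equivalently, 1/σ² ~ Gamma(3.5, rate = 8.2); invert its 0.95 and 0.05 quantiles.
Posterior mean ≈ 3.280, SD ≈ 2.678; a Normal approximation gives roughly [-1.125, 7.685].
Exact: lower = 1.166; upper = 7.567.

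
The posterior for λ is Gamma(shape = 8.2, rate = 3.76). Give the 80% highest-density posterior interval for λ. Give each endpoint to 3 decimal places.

The posterior is unimodal and skewed, so the HPD interval has equal density at both endpoints and is the shortest 80% interval.
Solving f(1.132) = f(2.995) with F(2.995) − F(1.132) = 0.80 gives [1.132, 2.995].
For comparison, the equal-tailed interval is [1.279, 3.196]; the HPD is narrower and shifted toward the mode.

[1.132, 2.995]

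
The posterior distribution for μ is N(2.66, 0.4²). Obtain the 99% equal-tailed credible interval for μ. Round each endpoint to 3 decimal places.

[1.630, 3.690]

The posterior is symmetric, so the 99% equal-tailed interval is μ = 2.66 ± z·0.4 with z = 2.576.
Half-width: 2.576 × 0.4 = 1.030.
2.66 − 1.030 = 1.630; 2.66 + 1.030 = 3.690.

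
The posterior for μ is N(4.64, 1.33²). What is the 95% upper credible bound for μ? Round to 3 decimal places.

Need U with P(μ ≤ U) = 0.95: U = 4.64 + z_{0.05}·1.33.
z = 1.645; U = 4.64 + 1.645 × 1.33 = 6.828.

6.828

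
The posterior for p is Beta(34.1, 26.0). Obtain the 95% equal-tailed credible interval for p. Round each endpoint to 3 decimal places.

[0.441, 0.689]

Posterior: Beta(34.1, 26.0).
Equal-tailed 95% interval: the 0.025 and 0.975 quantiles of Beta(34.1, 26.0).
Posterior mean ≈ 0.567, SD ≈ 0.063; a Normal approximation gives roughly [0.443, 0.692].
Exact: F⁻¹(0.025) = 0.441; F⁻¹(0.975) = 0.689.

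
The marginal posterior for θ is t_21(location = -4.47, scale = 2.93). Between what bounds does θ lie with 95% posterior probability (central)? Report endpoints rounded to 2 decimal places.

The t_21 distribution is symmetric; the 95% interval is -4.47 ± t·2.93 with t_{0.975,21} = 2.080.
Half-width: 2.080 × 2.93 = 6.09.
-4.47 − 6.09 = -10.56; -4.47 + 6.09 = 1.62.

[-10.56, 1.62]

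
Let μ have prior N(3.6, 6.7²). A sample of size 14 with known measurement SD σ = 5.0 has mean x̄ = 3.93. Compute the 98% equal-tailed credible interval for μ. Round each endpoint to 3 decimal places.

[0.869, 6.966]

Posterior precision = 1/6.7² + 14/5.0² = 0.0223 + 0.5600 = 0.5823, so posterior SD = 1.3105.
Posterior mean = (3.6/6.7² + 14·3.93/5.0²) / 0.5823 = 3.9174.
Interval: 3.9174 ± 2.326 × 1.3105 → [0.869, 6.966].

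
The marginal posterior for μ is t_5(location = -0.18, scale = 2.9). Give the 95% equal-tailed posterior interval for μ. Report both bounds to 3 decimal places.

The t_5 distribution is symmetric; the 95% interval is -0.18 ± t·2.9 with t_{0.975,5} = 2.571.
Half-width: 2.571 × 2.9 = 7.455.
-0.18 − 7.455 = -7.635; -0.18 + 7.455 = 7.275.

[-7.635, 7.275]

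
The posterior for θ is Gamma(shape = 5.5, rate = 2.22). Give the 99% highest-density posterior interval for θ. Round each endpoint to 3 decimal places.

[0.429, 5.654]

The posterior is unimodal and skewed, so the HPD interval has equal density at both endpoints and is the shortest 99% interval.
Solving f(0.429) = f(5.654) with F(5.654) − F(0.429) = 0.99 gives [0.429, 5.654].
For comparison, the equal-tailed interval is [0.586, 6.026]; the HPD is narrower and shifted toward the mode.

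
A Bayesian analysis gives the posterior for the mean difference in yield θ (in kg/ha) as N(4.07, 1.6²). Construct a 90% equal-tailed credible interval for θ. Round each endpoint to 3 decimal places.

The posterior is symmetric, so the 90% equal-tailed interval is θ = 4.07 ± z·1.6 with z = 1.645.
Half-width: 1.645 × 1.6 = 2.632.
4.07 − 2.632 = 1.438; 4.07 + 2.632 = 6.702.

[1.438, 6.702]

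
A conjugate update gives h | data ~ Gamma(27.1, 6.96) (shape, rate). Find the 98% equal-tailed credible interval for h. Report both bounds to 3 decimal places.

Posterior: Gamma(shape 27.1, rate 6.96).
Equal-tailed 98% interval: Gamma(27.1, 6.96) quantiles at 0.01 and 0.99.
Posterior mean ≈ 3.894, SD ≈ 0.748; a Normal approximation gives roughly [2.154, 5.634].
Exact: lower = 2.367; upper = 5.841.

[2.367, 5.841]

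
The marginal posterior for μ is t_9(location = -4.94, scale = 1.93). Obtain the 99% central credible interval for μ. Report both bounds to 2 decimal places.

[-11.21, 1.33]

The t_9 distribution is symmetric; the 99% interval is -4.94 ± t·1.93 with t_{0.995,9} = 3.250.
Half-width: 3.250 × 1.93 = 6.27.
-4.94 − 6.27 = -11.21; -4.94 + 6.27 = 1.33.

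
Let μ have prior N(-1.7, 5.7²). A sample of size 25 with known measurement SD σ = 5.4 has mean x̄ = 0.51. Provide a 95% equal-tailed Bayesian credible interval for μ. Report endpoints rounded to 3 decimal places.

[-1.646, 2.513]

Posterior precision = 1/5.7² + 25/5.4² = 0.0308 + 0.8573 = 0.8881, so posterior SD = 1.0611.
Posterior mean = (-1.7/5.7² + 25·0.51/5.4²) / 0.8881 = 0.4334.
Interval: 0.4334 ± 1.960 × 1.0611 → [-1.646, 2.513].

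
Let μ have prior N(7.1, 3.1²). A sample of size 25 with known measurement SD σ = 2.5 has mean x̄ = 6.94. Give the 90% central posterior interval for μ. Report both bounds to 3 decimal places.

[6.132, 7.756]

Posterior precision = 1/3.1² + 25/2.5² = 0.1041 + 4.0000 = 4.1041, so posterior SD = 0.4936.
Posterior mean = (7.1/3.1² + 25·6.94/2.5²) / 4.1041 = 6.9441.
Interval: 6.9441 ± 1.645 × 0.4936 → [6.132, 7.756].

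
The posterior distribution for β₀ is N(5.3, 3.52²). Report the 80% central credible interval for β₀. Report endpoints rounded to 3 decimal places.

[0.789, 9.811]

The posterior is symmetric, so the 80% equal-tailed interval is β₀ = 5.3 ± z·3.52 with z = 1.282.
Half-width: 1.282 × 3.52 = 4.511.
5.3 − 4.511 = 0.789; 5.3 + 4.511 = 9.811.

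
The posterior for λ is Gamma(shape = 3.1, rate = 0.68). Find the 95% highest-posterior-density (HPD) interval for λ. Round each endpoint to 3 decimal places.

The posterior is unimodal and skewed, so the HPD interval has equal density at both endpoints and is the shortest 95% interval.
Solving f(0.499) = f(9.646) with F(9.646) − F(0.499) = 0.95 gives [0.499, 9.646].
For comparison, the equal-tailed interval is [0.974, 10.857]; the HPD is narrower and shifted toward the mode.

[0.499, 9.646]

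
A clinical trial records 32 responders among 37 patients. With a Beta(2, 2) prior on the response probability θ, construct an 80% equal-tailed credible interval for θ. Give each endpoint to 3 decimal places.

[0.752, 0.900]

Posterior: Beta(2+32, 2+5) = Beta(34, 7).
Equal-tailed 80% interval: the 0.1 and 0.9 quantiles of Beta(34, 7).
Posterior mean ≈ 0.829, SD ≈ 0.058; a Normal approximation gives roughly [0.755, 0.904].
Exact: F⁻¹(0.1) = 0.752; F⁻¹(0.9) = 0.900.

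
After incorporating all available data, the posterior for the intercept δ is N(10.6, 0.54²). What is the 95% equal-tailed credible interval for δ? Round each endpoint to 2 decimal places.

The posterior is symmetric, so the 95% equal-tailed interval is δ = 10.6 ± z·0.54 with z = 1.960.
Half-width: 1.960 × 0.54 = 1.06.
10.6 − 1.06 = 9.54; 10.6 + 1.06 = 11.66.

[9.54, 11.66]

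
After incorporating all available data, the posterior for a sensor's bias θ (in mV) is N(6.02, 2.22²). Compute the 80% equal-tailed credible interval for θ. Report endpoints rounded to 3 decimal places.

[3.175, 8.865]

The posterior is symmetric, so the 80% equal-tailed interval is θ = 6.02 ± z·2.22 with z = 1.282.
Half-width: 1.282 × 2.22 = 2.845.
6.02 − 2.845 = 3.175; 6.02 + 2.845 = 8.865.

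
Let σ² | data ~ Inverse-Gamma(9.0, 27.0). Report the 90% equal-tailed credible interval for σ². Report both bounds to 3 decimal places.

[1.870, 5.751]

Inverse-Gamma(9.0, 27.0) quantiles: F⁻¹(0.05) and F⁻¹(0.95).
Equivalently, 1/σ² ~ Gamma(9.0, rate = 27.0); invert its 0.95 and 0.05 quantiles.
Posterior mean ≈ 3.375, SD ≈ 1.276; a Normal approximation gives roughly [1.277, 5.473].
Exact: lower = 1.870; upper = 5.751.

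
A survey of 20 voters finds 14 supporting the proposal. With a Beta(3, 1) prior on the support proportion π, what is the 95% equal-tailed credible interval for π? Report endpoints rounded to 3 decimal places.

Posterior: Beta(3+14, 1+6) = Beta(17, 7).
Equal-tailed 95% interval: the 0.025 and 0.975 quantiles of Beta(17, 7).
Posterior mean ≈ 0.708, SD ≈ 0.091; a Normal approximation gives roughly [0.530, 0.887].
Exact: F⁻¹(0.025) = 0.516; F⁻¹(0.975) = 0.868.

[0.516, 0.868]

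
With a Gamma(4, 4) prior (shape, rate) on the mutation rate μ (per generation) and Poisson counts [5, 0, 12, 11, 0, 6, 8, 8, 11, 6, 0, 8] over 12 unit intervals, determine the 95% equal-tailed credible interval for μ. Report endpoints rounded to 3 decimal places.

[3.909, 6.084]

Posterior: Gamma(4+75, 4+12) = Gamma(79, 16) (shape, rate).
Equal-tailed 95% interval: Gamma(79, 16) quantiles at 0.025 and 0.975.
Posterior mean ≈ 4.938, SD ≈ 0.556; a Normal approximation gives roughly [3.849, 6.026].
Exact: lower = 3.909; upper = 6.084.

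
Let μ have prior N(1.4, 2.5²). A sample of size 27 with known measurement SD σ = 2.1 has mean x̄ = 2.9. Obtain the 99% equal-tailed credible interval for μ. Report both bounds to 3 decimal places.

[1.834, 3.889]

Posterior precision = 1/2.5² + 27/2.1² = 0.1600 + 6.1224 = 6.2824, so posterior SD = 0.3990.
Posterior mean = (1.4/2.5² + 27·2.9/2.1²) / 6.2824 = 2.8618.
Interval: 2.8618 ± 2.576 × 0.3990 → [1.834, 3.889].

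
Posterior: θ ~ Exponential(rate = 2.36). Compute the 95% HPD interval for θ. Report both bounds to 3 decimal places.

The exponential density is strictly decreasing on [0, ∞), so the HPD interval is anchored at 0: [0, q] with P(θ ≤ q) = 0.95.
q = −ln(1 − 0.95) / 2.36 = 2.9957 / 2.36 = 1.269.

[0.000, 1.269]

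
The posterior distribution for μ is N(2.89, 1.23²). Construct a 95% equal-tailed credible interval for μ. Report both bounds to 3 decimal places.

[0.479, 5.301]

The posterior is symmetric, so the 95% equal-tailed interval is μ = 2.89 ± z·1.23 with z = 1.960.
Half-width: 1.960 × 1.23 = 2.411.
2.89 − 2.411 = 0.479; 2.89 + 2.411 = 5.301.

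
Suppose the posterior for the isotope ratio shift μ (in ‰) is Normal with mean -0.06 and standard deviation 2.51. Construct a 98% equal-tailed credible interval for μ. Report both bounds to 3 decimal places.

The posterior is symmetric, so the 98% equal-tailed interval is μ = -0.06 ± z·2.51 with z = 2.326.
Half-width: 2.326 × 2.51 = 5.839.
-0.06 − 5.839 = -5.899; -0.06 + 5.839 = 5.779.

[-5.899, 5.779]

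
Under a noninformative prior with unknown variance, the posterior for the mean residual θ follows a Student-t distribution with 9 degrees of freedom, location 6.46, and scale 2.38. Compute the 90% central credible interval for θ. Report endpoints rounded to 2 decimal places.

The t_9 distribution is symmetric; the 90% interval is 6.46 ± t·2.38 with t_{0.95,9} = 1.833.
Half-width: 1.833 × 2.38 = 4.36.
6.46 − 4.36 = 2.10; 6.46 + 4.36 = 10.82.

[2.10, 10.82]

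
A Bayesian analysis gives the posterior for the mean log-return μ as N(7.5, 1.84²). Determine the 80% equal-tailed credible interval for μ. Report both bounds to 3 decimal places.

The posterior is symmetric, so the 80% equal-tailed interval is μ = 7.5 ± z·1.84 with z = 1.282.
Half-width: 1.282 × 1.84 = 2.358.
7.5 − 2.358 = 5.142; 7.5 + 2.358 = 9.858.

[5.142, 9.858]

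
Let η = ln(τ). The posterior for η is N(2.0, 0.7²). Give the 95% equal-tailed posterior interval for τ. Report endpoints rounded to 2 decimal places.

[1.87, 29.14]

On the log scale the 95% interval is 2.0 ± 1.960 × 0.7 = [0.6280, 3.3720].
Exponentiate: [e^0.6280, e^3.3720] = [1.87, 29.14].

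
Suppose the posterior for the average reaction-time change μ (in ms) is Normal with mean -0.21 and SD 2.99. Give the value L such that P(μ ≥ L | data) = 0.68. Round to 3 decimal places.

Need L with P(μ ≥ L) = 0.68: L = -0.21 − z_{0.32}·2.99.
z = 0.468; L = -0.21 − 0.468 × 2.99 = -1.608.

-1.608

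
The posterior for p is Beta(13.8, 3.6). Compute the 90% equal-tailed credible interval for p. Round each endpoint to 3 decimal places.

Posterior: Beta(13.8, 3.6).
Equal-tailed 90% interval: the 0.05 and 0.95 quantiles of Beta(13.8, 3.6).
Posterior mean ≈ 0.793, SD ≈ 0.094; a Normal approximation gives roughly [0.638, 0.948].
Exact: F⁻¹(0.05) = 0.620; F⁻¹(0.95) = 0.927.

[0.620, 0.927]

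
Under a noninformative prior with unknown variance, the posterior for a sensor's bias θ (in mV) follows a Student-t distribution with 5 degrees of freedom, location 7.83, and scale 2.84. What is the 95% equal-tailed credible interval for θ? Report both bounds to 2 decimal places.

The t_5 distribution is symmetric; the 95% interval is 7.83 ± t·2.84 with t_{0.975,5} = 2.571.
Half-width: 2.571 × 2.84 = 7.30.
7.83 − 7.30 = 0.53; 7.83 + 7.30 = 15.13.

[0.53, 15.13]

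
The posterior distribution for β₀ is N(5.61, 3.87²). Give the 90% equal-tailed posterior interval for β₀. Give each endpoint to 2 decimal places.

The posterior is symmetric, so the 90% equal-tailed interval is β₀ = 5.61 ± z·3.87 with z = 1.645.
Half-width: 1.645 × 3.87 = 6.37.
5.61 − 6.37 = -0.76; 5.61 + 6.37 = 11.98.

[-0.76, 11.98]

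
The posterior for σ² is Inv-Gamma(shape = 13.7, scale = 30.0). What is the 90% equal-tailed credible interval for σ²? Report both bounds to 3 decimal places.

Inverse-Gamma(13.7, 30.0) quantiles: F⁻¹(0.05) and F⁻¹(0.95).
Equivalently, 1/σ² ~ Gamma(13.7, rate = 30.0); invert its 0.95 and 0.05 quantiles.
Posterior mean ≈ 2.362, SD ≈ 0.691; a Normal approximation gives roughly [1.226, 3.498].
Exact: lower = 1.478; upper = 3.645.

[1.478, 3.645]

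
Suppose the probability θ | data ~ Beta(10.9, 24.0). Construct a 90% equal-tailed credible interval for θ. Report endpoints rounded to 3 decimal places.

Posterior: Beta(10.9, 24.0).
Equal-tailed 90% interval: the 0.05 and 0.95 quantiles of Beta(10.9, 24.0).
Posterior mean ≈ 0.312, SD ≈ 0.077; a Normal approximation gives roughly [0.185, 0.440].
Exact: F⁻¹(0.05) = 0.191; F⁻¹(0.95) = 0.446.

[0.191, 0.446]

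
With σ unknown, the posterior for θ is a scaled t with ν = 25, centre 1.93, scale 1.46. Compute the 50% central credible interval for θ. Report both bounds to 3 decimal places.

The t_25 distribution is symmetric; the 50% interval is 1.93 ± t·1.46 with t_{0.75,25} = 0.684.
Half-width: 0.684 × 1.46 = 0.999.
1.93 − 0.999 = 0.931; 1.93 + 0.999 = 2.929.

[0.931, 2.929]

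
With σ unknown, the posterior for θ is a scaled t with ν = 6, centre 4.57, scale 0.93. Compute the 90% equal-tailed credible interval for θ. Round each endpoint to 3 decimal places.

[2.763, 6.377]

The t_6 distribution is symmetric; the 90% interval is 4.57 ± t·0.93 with t_{0.95,6} = 1.943.
Half-width: 1.943 × 0.93 = 1.807.
4.57 − 1.807 = 2.763; 4.57 + 1.807 = 6.377.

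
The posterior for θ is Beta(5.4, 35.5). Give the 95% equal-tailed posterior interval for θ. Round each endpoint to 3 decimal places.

Posterior: Beta(5.4, 35.5).
Equal-tailed 95% interval: the 0.025 and 0.975 quantiles of Beta(5.4, 35.5).
Posterior mean ≈ 0.132, SD ≈ 0.052; a Normal approximation gives roughly [0.030, 0.235].
Exact: F⁻¹(0.025) = 0.048; F⁻¹(0.975) = 0.250.

[0.048, 0.250]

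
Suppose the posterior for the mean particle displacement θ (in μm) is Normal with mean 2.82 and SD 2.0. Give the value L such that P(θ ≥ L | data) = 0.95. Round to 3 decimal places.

-0.470

Need L with P(θ ≥ L) = 0.95: L = 2.82 − z_{0.05}·2.0.
z = 1.645; L = 2.82 − 1.645 × 2.0 = -0.470.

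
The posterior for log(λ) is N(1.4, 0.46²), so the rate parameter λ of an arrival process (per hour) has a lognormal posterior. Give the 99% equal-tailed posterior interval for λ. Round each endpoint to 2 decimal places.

On the log scale the 99% interval is 1.4 ± 2.576 × 0.46 = [0.2151, 2.5849].
Exponentiate: [e^0.2151, e^2.5849] = [1.24, 13.26].

[1.24, 13.26]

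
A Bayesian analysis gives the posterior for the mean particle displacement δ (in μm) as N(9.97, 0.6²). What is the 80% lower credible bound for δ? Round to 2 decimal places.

9.47

Need L with P(δ ≥ L) = 0.80: L = 9.97 − z_{0.2}·0.6.
z = 0.842; L = 9.97 − 0.842 × 0.6 = 9.47.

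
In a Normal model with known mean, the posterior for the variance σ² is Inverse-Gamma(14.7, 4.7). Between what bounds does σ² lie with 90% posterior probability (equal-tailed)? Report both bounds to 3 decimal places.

[0.218, 0.522]

Inverse-Gamma(14.7, 4.7) quantiles: F⁻¹(0.05) and F⁻¹(0.95).
Equivalently, 1/σ² ~ Gamma(14.7, rate = 4.7); invert its 0.95 and 0.05 quantiles.
Posterior mean ≈ 0.343, SD ≈ 0.096; a Normal approximation gives roughly [0.185, 0.501].
Exact: lower = 0.218; upper = 0.522.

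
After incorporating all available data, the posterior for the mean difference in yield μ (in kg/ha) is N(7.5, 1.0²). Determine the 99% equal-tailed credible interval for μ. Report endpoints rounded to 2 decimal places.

[4.92, 10.08]

The posterior is symmetric, so the 99% equal-tailed interval is μ = 7.5 ± z·1.0 with z = 2.576.
Half-width: 2.576 × 1.0 = 2.58.
7.5 − 2.58 = 4.92; 7.5 + 2.58 = 10.08.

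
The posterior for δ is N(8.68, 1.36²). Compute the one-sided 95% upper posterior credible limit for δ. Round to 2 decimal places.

10.92

Need U with P(δ ≤ U) = 0.95: U = 8.68 + z_{0.05}·1.36.
z = 1.645; U = 8.68 + 1.645 × 1.36 = 10.92.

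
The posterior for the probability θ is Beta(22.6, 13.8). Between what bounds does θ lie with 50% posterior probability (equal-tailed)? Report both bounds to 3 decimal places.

Posterior: Beta(22.6, 13.8).
Equal-tailed 50% interval: the 0.25 and 0.75 quantiles of Beta(22.6, 13.8).
Posterior mean ≈ 0.621, SD ≈ 0.079; a Normal approximation gives roughly [0.567, 0.674].
Exact: F⁻¹(0.25) = 0.568; F⁻¹(0.75) = 0.676.

[0.568, 0.676]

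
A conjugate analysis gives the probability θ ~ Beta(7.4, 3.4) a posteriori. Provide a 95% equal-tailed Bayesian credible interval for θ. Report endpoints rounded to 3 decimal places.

[0.395, 0.911]

Posterior: Beta(7.4, 3.4).
Equal-tailed 95% interval: the 0.025 and 0.975 quantiles of Beta(7.4, 3.4).
Posterior mean ≈ 0.685, SD ≈ 0.135; a Normal approximation gives roughly [0.420, 0.950].
Exact: F⁻¹(0.025) = 0.395; F⁻¹(0.975) = 0.911.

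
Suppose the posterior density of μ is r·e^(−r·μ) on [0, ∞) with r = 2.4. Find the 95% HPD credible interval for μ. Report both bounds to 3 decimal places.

The exponential density is strictly decreasing on [0, ∞), so the HPD interval is anchored at 0: [0, q] with P(μ ≤ q) = 0.95.
q = −ln(1 − 0.95) / 2.4 = 2.9957 / 2.4 = 1.248.

[0.000, 1.248]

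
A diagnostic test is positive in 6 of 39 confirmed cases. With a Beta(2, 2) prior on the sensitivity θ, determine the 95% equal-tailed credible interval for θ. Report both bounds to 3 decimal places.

Posterior: Beta(2+6, 2+33) = Beta(8, 35).
Equal-tailed 95% interval: the 0.025 and 0.975 quantiles of Beta(8, 35).
Posterior mean ≈ 0.186, SD ≈ 0.059; a Normal approximation gives roughly [0.071, 0.301].
Exact: F⁻¹(0.025) = 0.086; F⁻¹(0.975) = 0.314.

[0.086, 0.314]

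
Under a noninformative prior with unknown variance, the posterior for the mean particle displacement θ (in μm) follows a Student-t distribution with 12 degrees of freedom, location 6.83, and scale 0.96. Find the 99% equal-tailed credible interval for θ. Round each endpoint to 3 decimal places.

The t_12 distribution is symmetric; the 99% interval is 6.83 ± t·0.96 with t_{0.995,12} = 3.055.
Half-width: 3.055 × 0.96 = 2.932.
6.83 − 2.932 = 3.898; 6.83 + 2.932 = 9.762.

[3.898, 9.762]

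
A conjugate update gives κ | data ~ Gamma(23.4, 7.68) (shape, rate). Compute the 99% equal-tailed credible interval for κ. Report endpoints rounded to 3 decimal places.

[1.668, 4.912]

Posterior: Gamma(shape 23.4, rate 7.68).
Equal-tailed 99% interval: Gamma(23.4, 7.68) quantiles at 0.005 and 0.995.
Posterior mean ≈ 3.047, SD ≈ 0.630; a Normal approximation gives roughly [1.424, 4.669].
Exact: lower = 1.668; upper = 4.912.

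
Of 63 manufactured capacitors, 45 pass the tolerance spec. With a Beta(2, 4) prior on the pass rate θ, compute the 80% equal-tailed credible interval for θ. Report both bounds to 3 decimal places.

Posterior: Beta(2+45, 4+18) = Beta(47, 22).
Equal-tailed 80% interval: the 0.1 and 0.9 quantiles of Beta(47, 22).
Posterior mean ≈ 0.681, SD ≈ 0.056; a Normal approximation gives roughly [0.610, 0.753].
Exact: F⁻¹(0.1) = 0.608; F⁻¹(0.9) = 0.752.

[0.608, 0.752]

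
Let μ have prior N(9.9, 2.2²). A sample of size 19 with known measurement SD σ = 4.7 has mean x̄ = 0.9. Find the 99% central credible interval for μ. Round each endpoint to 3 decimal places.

[0.149, 5.137]

Posterior precision = 1/2.2² + 19/4.7² = 0.2066 + 0.8601 = 1.0667, so posterior SD = 0.9682.
Posterior mean = (9.9/2.2² + 19·0.9/4.7²) / 1.0667 = 2.6432.
Interval: 2.6432 ± 2.576 × 0.9682 → [0.149, 5.137].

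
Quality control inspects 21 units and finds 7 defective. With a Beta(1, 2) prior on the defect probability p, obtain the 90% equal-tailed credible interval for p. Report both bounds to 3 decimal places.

[0.186, 0.496]

Posterior: Beta(1+7, 2+14) = Beta(8, 16).
Equal-tailed 90% interval: the 0.05 and 0.95 quantiles of Beta(8, 16).
Posterior mean ≈ 0.333, SD ≈ 0.094; a Normal approximation gives roughly [0.178, 0.488].
Exact: F⁻¹(0.05) = 0.186; F⁻¹(0.95) = 0.496.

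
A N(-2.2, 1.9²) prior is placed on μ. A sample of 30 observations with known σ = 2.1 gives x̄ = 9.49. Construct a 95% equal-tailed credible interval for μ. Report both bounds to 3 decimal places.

[8.296, 9.769]

Posterior precision = 1/1.9² + 30/2.1² = 0.2770 + 6.8027 = 7.0797, so posterior SD = 0.3758.
Posterior mean = (-2.2/1.9² + 30·9.49/2.1²) / 7.0797 = 9.0326.
Interval: 9.0326 ± 1.960 × 0.3758 → [8.296, 9.769].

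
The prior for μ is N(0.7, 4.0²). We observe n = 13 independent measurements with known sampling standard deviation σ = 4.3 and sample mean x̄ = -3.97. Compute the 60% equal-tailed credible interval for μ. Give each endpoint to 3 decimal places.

Posterior precision = 1/4.0² + 13/4.3² = 0.0625 + 0.7031 = 0.7656, so posterior SD = 1.1429.
Posterior mean = (0.7/4.0² + 13·-3.97/4.3²) / 0.7656 = -3.5888.
Interval: -3.5888 ± 0.842 × 1.1429 → [-4.551, -2.627].

[-4.551, -2.627]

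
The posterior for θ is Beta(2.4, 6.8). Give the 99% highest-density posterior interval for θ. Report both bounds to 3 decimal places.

[0.010, 0.634]

The posterior is unimodal and skewed, so the HPD interval has equal density at both endpoints and is the shortest 99% interval.
Solving f(0.010) = f(0.634) with F(0.634) − F(0.010) = 0.99 gives [0.010, 0.634].
For comparison, the equal-tailed interval is [0.024, 0.669]; the HPD is narrower and shifted toward the mode.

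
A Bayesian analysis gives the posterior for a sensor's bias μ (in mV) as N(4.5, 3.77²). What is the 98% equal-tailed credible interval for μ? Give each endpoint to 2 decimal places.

[-4.27, 13.27]

The posterior is symmetric, so the 98% equal-tailed interval is μ = 4.5 ± z·3.77 with z = 2.326.
Half-width: 2.326 × 3.77 = 8.77.
4.5 − 8.77 = -4.27; 4.5 + 8.77 = 13.27.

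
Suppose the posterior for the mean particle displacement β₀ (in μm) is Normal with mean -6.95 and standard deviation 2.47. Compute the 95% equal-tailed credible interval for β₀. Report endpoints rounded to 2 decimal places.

[-11.79, -2.11]

The posterior is symmetric, so the 95% equal-tailed interval is β₀ = -6.95 ± z·2.47 with z = 1.960.
Half-width: 1.960 × 2.47 = 4.84.
-6.95 − 4.84 = -11.79; -6.95 + 4.84 = -2.11.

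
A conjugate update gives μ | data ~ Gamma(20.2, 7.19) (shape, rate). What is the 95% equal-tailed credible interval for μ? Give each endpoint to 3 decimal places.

[1.721, 4.161]

Posterior: Gamma(shape 20.2, rate 7.19).
Equal-tailed 95% interval: Gamma(20.2, 7.19) quantiles at 0.025 and 0.975.
Posterior mean ≈ 2.809, SD ≈ 0.625; a Normal approximation gives roughly [1.584, 4.035].
Exact: lower = 1.721; upper = 4.161.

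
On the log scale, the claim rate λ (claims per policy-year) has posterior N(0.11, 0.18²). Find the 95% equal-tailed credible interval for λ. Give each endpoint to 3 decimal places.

On the log scale the 95% interval is 0.11 ± 1.960 × 0.18 = [-0.2428, 0.4628].
Exponentiate: [e^-0.2428, e^0.4628] = [0.784, 1.589].

[0.784, 1.589]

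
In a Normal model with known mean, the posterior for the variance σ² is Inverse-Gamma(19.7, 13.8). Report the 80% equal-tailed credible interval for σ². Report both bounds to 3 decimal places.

[0.540, 0.967]

Inverse-Gamma(19.7, 13.8) quantiles: F⁻¹(0.1) and F⁻¹(0.9).
Equivalently, 1/σ² ~ Gamma(19.7, rate = 13.8); invert its 0.9 and 0.1 quantiles.
Posterior mean ≈ 0.738, SD ≈ 0.175; a Normal approximation gives roughly [0.513, 0.963].
Exact: lower = 0.540; upper = 0.967.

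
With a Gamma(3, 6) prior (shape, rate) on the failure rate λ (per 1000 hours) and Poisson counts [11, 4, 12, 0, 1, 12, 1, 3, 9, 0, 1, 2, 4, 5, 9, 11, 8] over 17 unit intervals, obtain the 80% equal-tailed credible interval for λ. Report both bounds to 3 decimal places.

Posterior: Gamma(3+93, 6+17) = Gamma(96, 23) (shape, rate).
Equal-tailed 80% interval: Gamma(96, 23) quantiles at 0.1 and 0.9.
Posterior mean ≈ 4.174, SD ≈ 0.426; a Normal approximation gives roughly [3.628, 4.720].
Exact: lower = 3.638; upper = 4.728.

[3.638, 4.728]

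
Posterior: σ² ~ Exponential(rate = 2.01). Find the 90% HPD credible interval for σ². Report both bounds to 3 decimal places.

[0.000, 1.146]

The exponential density is strictly decreasing on [0, ∞), so the HPD interval is anchored at 0: [0, q] with P(σ² ≤ q) = 0.90.
q = −ln(1 − 0.90) / 2.01 = 2.3026 / 2.01 = 1.146.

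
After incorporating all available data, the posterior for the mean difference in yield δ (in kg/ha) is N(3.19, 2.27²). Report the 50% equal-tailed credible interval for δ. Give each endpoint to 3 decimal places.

The posterior is symmetric, so the 50% equal-tailed interval is δ = 3.19 ± z·2.27 with z = 0.674.
Half-width: 0.674 × 2.27 = 1.531.
3.19 − 1.531 = 1.659; 3.19 + 1.531 = 4.721.

[1.659, 4.721]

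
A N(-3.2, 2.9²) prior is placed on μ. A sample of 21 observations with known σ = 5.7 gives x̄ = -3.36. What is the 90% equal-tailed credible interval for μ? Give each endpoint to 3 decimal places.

Posterior precision = 1/2.9² + 21/5.7² = 0.1189 + 0.6464 = 0.7653, so posterior SD = 1.1431.
Posterior mean = (-3.2/2.9² + 21·-3.36/5.7²) / 0.7653 = -3.3351.
Interval: -3.3351 ± 1.645 × 1.1431 → [-5.215, -1.455].

[-5.215, -1.455]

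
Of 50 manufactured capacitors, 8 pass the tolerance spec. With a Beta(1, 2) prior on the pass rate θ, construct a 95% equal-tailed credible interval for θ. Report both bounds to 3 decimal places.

Posterior: Beta(1+8, 2+42) = Beta(9, 44).
Equal-tailed 95% interval: the 0.025 and 0.975 quantiles of Beta(9, 44).
Posterior mean ≈ 0.170, SD ≈ 0.051; a Normal approximation gives roughly [0.070, 0.270].
Exact: F⁻¹(0.025) = 0.082; F⁻¹(0.975) = 0.281.

[0.082, 0.281]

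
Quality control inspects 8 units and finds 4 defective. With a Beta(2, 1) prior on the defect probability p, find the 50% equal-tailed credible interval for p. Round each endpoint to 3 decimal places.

Posterior: Beta(2+4, 1+4) = Beta(6, 5).
Equal-tailed 50% interval: the 0.25 and 0.75 quantiles of Beta(6, 5).
Posterior mean ≈ 0.545, SD ≈ 0.144; a Normal approximation gives roughly [0.449, 0.642].
Exact: F⁻¹(0.25) = 0.445; F⁻¹(0.75) = 0.649.

[0.445, 0.649]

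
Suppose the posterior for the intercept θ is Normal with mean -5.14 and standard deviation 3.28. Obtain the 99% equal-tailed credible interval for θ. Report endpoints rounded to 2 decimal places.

The posterior is symmetric, so the 99% equal-tailed interval is θ = -5.14 ± z·3.28 with z = 2.576.
Half-width: 2.576 × 3.28 = 8.45.
-5.14 − 8.45 = -13.59; -5.14 + 8.45 = 3.31.

[-13.59, 3.31]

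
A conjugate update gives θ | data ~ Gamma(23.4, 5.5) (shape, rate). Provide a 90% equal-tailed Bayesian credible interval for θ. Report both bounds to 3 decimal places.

Posterior: Gamma(shape 23.4, rate 5.5).
Equal-tailed 90% interval: Gamma(23.4, 5.5) quantiles at 0.05 and 0.95.
Posterior mean ≈ 4.255, SD ≈ 0.880; a Normal approximation gives roughly [2.808, 5.701].
Exact: lower = 2.918; upper = 5.797.

[2.918, 5.797]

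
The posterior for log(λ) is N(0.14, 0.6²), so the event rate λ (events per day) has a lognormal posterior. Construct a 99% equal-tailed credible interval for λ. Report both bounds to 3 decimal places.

[0.245, 5.395]

On the log scale the 99% interval is 0.14 ± 2.576 × 0.6 = [-1.4055, 1.6855].
Exponentiate: [e^-1.4055, e^1.6855] = [0.245, 5.395].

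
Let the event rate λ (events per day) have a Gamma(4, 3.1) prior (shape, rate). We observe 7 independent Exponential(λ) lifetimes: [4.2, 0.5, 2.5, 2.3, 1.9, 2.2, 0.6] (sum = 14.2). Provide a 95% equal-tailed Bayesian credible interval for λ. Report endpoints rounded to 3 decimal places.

[0.317, 1.063]

Posterior: Gamma(4+7, 3.1+14.2) = Gamma(11, 17.3) (shape, rate).
Equal-tailed 95% interval: Gamma(11, 17.3) quantiles at 0.025 and 0.975.
Posterior mean ≈ 0.636, SD ≈ 0.192; a Normal approximation gives roughly [0.260, 1.012].
Exact: lower = 0.317; upper = 1.063.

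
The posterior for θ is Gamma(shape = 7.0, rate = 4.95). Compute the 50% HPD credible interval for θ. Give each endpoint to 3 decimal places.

[0.904, 1.583]

The posterior is unimodal and skewed, so the HPD interval has equal density at both endpoints and is the shortest 50% interval.
Solving f(0.904) = f(1.583) with F(1.583) − F(0.904) = 0.50 gives [0.904, 1.583].
For comparison, the equal-tailed interval is [1.027, 1.729]; the HPD is narrower and shifted toward the mode.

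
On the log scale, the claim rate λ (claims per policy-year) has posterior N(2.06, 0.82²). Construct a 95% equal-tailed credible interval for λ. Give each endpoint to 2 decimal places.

[1.57, 39.14]

On the log scale the 95% interval is 2.06 ± 1.960 × 0.82 = [0.4528, 3.6672].
Exponentiate: [e^0.4528, e^3.6672] = [1.57, 39.14].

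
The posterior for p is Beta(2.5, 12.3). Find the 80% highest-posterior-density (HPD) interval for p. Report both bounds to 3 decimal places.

The posterior is unimodal and skewed, so the HPD interval has equal density at both endpoints and is the shortest 80% interval.
Solving f(0.036) = f(0.259) with F(0.259) − F(0.036) = 0.80 gives [0.036, 0.259].
For comparison, the equal-tailed interval is [0.060, 0.299]; the HPD is narrower and shifted toward the mode.

[0.036, 0.259]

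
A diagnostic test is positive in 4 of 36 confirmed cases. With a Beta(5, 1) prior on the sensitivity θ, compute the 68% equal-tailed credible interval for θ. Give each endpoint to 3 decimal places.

Posterior: Beta(5+4, 1+32) = Beta(9, 33).
Equal-tailed 68% interval: the 0.16 and 0.84 quantiles of Beta(9, 33).
Posterior mean ≈ 0.214, SD ≈ 0.063; a Normal approximation gives roughly [0.152, 0.277].
Exact: F⁻¹(0.16) = 0.152; F⁻¹(0.84) = 0.277.

[0.152, 0.277]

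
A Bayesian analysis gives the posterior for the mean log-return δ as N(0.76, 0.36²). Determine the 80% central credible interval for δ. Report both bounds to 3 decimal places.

[0.299, 1.221]

The posterior is symmetric, so the 80% equal-tailed interval is δ = 0.76 ± z·0.36 with z = 1.282.
Half-width: 1.282 × 0.36 = 0.461.
0.76 − 0.461 = 0.299; 0.76 + 0.461 = 1.221.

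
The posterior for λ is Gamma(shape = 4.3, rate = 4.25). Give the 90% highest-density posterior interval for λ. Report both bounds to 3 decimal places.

The posterior is unimodal and skewed, so the HPD interval has equal density at both endpoints and is the shortest 90% interval.
Solving f(0.259) = f(1.735) with F(1.735) − F(0.259) = 0.90 gives [0.259, 1.735].
For comparison, the equal-tailed interval is [0.363, 1.924]; the HPD is narrower and shifted toward the mode.

[0.259, 1.735]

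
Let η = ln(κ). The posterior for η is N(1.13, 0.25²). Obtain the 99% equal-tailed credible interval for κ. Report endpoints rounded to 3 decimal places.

On the log scale the 99% interval is 1.13 ± 2.576 × 0.25 = [0.4860, 1.7740].
Exponentiate: [e^0.4860, e^1.7740] = [1.626, 5.894].

[1.626, 5.894]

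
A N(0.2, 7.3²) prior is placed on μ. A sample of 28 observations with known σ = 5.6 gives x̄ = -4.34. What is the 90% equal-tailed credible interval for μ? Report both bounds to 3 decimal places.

Posterior precision = 1/7.3² + 28/5.6² = 0.0188 + 0.8929 = 0.9116, so posterior SD = 1.0474.
Posterior mean = (0.2/7.3² + 28·-4.34/5.6²) / 0.9116 = -4.2465.
Interval: -4.2465 ± 1.645 × 1.0474 → [-5.969, -2.524].

[-5.969, -2.524]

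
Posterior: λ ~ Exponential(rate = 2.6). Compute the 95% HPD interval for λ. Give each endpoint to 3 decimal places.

The exponential density is strictly decreasing on [0, ∞), so the HPD interval is anchored at 0: [0, q] with P(λ ≤ q) = 0.95.
q = −ln(1 − 0.95) / 2.6 = 2.9957 / 2.6 = 1.152.

[0.000, 1.152]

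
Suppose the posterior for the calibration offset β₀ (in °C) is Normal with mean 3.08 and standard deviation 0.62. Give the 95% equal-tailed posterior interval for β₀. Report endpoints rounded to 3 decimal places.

The posterior is symmetric, so the 95% equal-tailed interval is β₀ = 3.08 ± z·0.62 with z = 1.960.
Half-width: 1.960 × 0.62 = 1.215.
3.08 − 1.215 = 1.865; 3.08 + 1.215 = 4.295.

[1.865, 4.295]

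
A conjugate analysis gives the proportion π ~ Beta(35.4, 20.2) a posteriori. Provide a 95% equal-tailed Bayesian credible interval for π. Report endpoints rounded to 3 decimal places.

[0.507, 0.757]

Posterior: Beta(35.4, 20.2).
Equal-tailed 95% interval: the 0.025 and 0.975 quantiles of Beta(35.4, 20.2).
Posterior mean ≈ 0.637, SD ≈ 0.064; a Normal approximation gives roughly [0.511, 0.762].
Exact: F⁻¹(0.025) = 0.507; F⁻¹(0.975) = 0.757.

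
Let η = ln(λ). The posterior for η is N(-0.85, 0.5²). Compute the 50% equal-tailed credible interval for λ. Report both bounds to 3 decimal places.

[0.305, 0.599]

On the log scale the 50% interval is -0.85 ± 0.674 × 0.5 = [-1.1872, -0.5128].
Exponentiate: [e^-1.1872, e^-0.5128] = [0.305, 0.599].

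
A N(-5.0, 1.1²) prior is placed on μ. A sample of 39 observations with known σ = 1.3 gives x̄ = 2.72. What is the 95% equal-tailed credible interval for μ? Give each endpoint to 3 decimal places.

[2.052, 2.854]

Posterior precision = 1/1.1² + 39/1.3² = 0.8264 + 23.0769 = 23.9034, so posterior SD = 0.2045.
Posterior mean = (-5.0/1.1² + 39·2.72/1.3²) / 23.9034 = 2.4531.
Interval: 2.4531 ± 1.960 × 0.2045 → [2.052, 2.854].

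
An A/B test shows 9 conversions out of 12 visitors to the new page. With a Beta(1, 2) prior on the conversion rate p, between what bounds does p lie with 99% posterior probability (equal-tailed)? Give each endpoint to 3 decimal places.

Posterior: Beta(1+9, 2+3) = Beta(10, 5).
Equal-tailed 99% interval: the 0.005 and 0.995 quantiles of Beta(10, 5).
Posterior mean ≈ 0.667, SD ≈ 0.118; a Normal approximation gives roughly [0.363, 0.970].
Exact: F⁻¹(0.005) = 0.342; F⁻¹(0.995) = 0.913.

[0.342, 0.913]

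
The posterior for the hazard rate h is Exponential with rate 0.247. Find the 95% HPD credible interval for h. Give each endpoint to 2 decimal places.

The exponential density is strictly decreasing on [0, ∞), so the HPD interval is anchored at 0: [0, q] with P(h ≤ q) = 0.95.
q = −ln(1 − 0.95) / 0.247 = 2.9957 / 0.247 = 12.13.

[0.00, 12.13]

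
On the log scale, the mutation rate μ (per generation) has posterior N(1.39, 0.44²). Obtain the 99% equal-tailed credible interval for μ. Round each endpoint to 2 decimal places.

[1.29, 12.47]

On the log scale the 99% interval is 1.39 ± 2.576 × 0.44 = [0.2566, 2.5234].
Exponentiate: [e^0.2566, e^2.5234] = [1.29, 12.47].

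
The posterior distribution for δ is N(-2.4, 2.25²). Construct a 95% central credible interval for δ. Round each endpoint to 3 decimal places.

The posterior is symmetric, so the 95% equal-tailed interval is δ = -2.4 ± z·2.25 with z = 1.960.
Half-width: 1.960 × 2.25 = 4.410.
-2.4 − 4.410 = -6.810; -2.4 + 4.410 = 2.010.

[-6.810, 2.010]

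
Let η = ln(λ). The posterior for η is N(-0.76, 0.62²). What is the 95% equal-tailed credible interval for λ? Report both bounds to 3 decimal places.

[0.139, 1.576]

On the log scale the 95% interval is -0.76 ± 1.960 × 0.62 = [-1.9752, 0.4552].
Exponentiate: [e^-1.9752, e^0.4552] = [0.139, 1.576].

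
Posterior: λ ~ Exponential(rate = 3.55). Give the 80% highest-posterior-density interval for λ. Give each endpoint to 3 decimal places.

[0.000, 0.453]

The exponential density is strictly decreasing on [0, ∞), so the HPD interval is anchored at 0: [0, q] with P(λ ≤ q) = 0.80.
q = −ln(1 − 0.80) / 3.55 = 1.6094 / 3.55 = 0.453.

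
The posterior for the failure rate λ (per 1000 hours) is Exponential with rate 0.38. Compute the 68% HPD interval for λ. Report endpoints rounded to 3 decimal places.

The exponential density is strictly decreasing on [0, ∞), so the HPD interval is anchored at 0: [0, q] with P(λ ≤ q) = 0.68.
q = −ln(1 − 0.68) / 0.38 = 1.1394 / 0.38 = 2.999.

[0.000, 2.999]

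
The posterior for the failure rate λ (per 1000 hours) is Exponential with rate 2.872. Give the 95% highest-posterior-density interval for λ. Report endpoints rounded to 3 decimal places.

The exponential density is strictly decreasing on [0, ∞), so the HPD interval is anchored at 0: [0, q] with P(λ ≤ q) = 0.95.
q = −ln(1 − 0.95) / 2.872 = 2.9957 / 2.872 = 1.043.

[0.000, 1.043]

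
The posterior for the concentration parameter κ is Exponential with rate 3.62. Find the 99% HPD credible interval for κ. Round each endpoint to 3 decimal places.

The exponential density is strictly decreasing on [0, ∞), so the HPD interval is anchored at 0: [0, q] with P(κ ≤ q) = 0.99.
q = −ln(1 − 0.99) / 3.62 = 4.6052 / 3.62 = 1.272.

[0.000, 1.272]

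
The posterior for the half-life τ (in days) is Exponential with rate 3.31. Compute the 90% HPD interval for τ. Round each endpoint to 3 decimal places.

The exponential density is strictly decreasing on [0, ∞), so the HPD interval is anchored at 0: [0, q] with P(τ ≤ q) = 0.90.
q = −ln(1 − 0.90) / 3.31 = 2.3026 / 3.31 = 0.696.

[0.000, 0.696]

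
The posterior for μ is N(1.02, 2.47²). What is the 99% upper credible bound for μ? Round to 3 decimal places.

Need U with P(μ ≤ U) = 0.99: U = 1.02 + z_{0.01}·2.47.
z = 2.326; U = 1.02 + 2.326 × 2.47 = 6.766.

6.766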